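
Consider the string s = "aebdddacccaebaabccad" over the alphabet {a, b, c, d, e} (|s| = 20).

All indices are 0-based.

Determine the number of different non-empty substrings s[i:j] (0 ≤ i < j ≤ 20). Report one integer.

rank | idx | suffix
   0 |  13 | aabccad
   1 |  14 | abccad
   2 |   6 | acccaebaabccad
   3 |  18 | ad
   4 |  10 | aebaabccad
   5 |   0 | aebdddacccaebaabccad
   6 |  12 | baabccad
   7 |  15 | bccad
   8 |   2 | bdddacccaebaabccad
   9 |  17 | cad
  10 |   9 | caebaabccad
  11 |  16 | ccad
  12 |   8 | ccaebaabccad
  13 |   7 | cccaebaabccad
  14 |  19 | d
  15 |   5 | dacccaebaabccad
  16 |   4 | ddacccaebaabccad
  17 |   3 | dddacccaebaabccad
  18 |  11 | ebaabccad
  19 |   1 | ebdddacccaebaabccad

SA = [13, 14, 6, 18, 10, 0, 12, 15, 2, 17, 9, 16, 8, 7, 19, 5, 4, 3, 11, 1]
rank  pair      lcp
   1  s[13:],s[14:]  1  'a'
   2  s[14:],s[6:]  1  'a'
   3  s[6:],s[18:]  1  'a'
   4  s[18:],s[10:]  1  'a'
   5  s[10:],s[0:]  3  'aeb'
   6  s[0:],s[12:]  0  ''
   7  s[12:],s[15:]  1  'b'
   8  s[15:],s[2:]  1  'b'
   9  s[2:],s[17:]  0  ''
  10  s[17:],s[9:]  2  'ca'
  11  s[9:],s[16:]  1  'c'
  12  s[16:],s[8:]  3  'cca'
  13  s[8:],s[7:]  2  'cc'
  14  s[7:],s[19:]  0  ''
  15  s[19:],s[5:]  1  'd'
  16  s[5:],s[4:]  1  'd'
  17  s[4:],s[3:]  2  'dd'
  18  s[3:],s[11:]  0  ''
  19  s[11:],s[1:]  2  'eb'

n(n+1)/2 = 20·21/2 = 210
Σ LCP = 0 + 1 + 1 + 1 + 1 + 3 + 0 + 1 + 1 + 0 + 2 + 1 + 3 + 2 + 0 + 1 + 1 + 2 + 0 + 2 = 23
distinct = 210 − 23 = 187

187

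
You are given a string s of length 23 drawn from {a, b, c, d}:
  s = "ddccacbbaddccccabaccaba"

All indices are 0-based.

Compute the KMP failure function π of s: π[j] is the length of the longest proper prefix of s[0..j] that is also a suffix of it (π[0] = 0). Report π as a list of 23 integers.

[0, 1, 0, 0, 0, 0, 0, 0, 0, 1, 2, 3, 4, 0, 0, 0, 0, 0, 0, 0, 0, 0, 0]

π[0] = 0
j=1 s[j]='d': π[1]=1 (border 'd')
j=2 s[j]='c': k: 1→0; π[2]=0 (border '')
j=3 s[j]='c': π[3]=0 (border '')
j=4 s[j]='a': π[4]=0 (border '')
j=5 s[j]='c': π[5]=0 (border '')
j=6 s[j]='b': π[6]=0 (border '')
j=7 s[j]='b': π[7]=0 (border '')
j=8 s[j]='a': π[8]=0 (border '')
j=9 s[j]='d': π[9]=1 (border 'd')
j=10 s[j]='d': π[10]=2 (border 'dd')
j=11 s[j]='c': π[11]=3 (border 'ddc')
j=12 s[j]='c': π[12]=4 (border 'ddcc')
j=13 s[j]='c': k: 4→0; π[13]=0 (border '')
j=14 s[j]='c': π[14]=0 (border '')
j=15 s[j]='a': π[15]=0 (border '')
j=16 s[j]='b': π[16]=0 (border '')
j=17 s[j]='a': π[17]=0 (border '')
j=18 s[j]='c': π[18]=0 (border '')
j=19 s[j]='c': π[19]=0 (border '')
j=20 s[j]='a': π[20]=0 (border '')
j=21 s[j]='b': π[21]=0 (border '')
j=22 s[j]='a': π[22]=0 (border '')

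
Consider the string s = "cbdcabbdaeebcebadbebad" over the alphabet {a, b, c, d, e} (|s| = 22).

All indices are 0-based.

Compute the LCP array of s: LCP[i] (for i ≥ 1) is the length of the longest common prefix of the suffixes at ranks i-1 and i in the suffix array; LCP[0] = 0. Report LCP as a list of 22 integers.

[0, 1, 2, 1, 0, 3, 1, 1, 1, 2, 1, 0, 1, 1, 0, 1, 1, 1, 0, 4, 2, 1]

rank→(start, suffix):
  0 → (4, 'abbdaeebcebadbebad')
  1 → (20, 'ad')
  2 → (15, 'adbebad')
  3 → (8, 'aeebcebadbebad')
  4 → (19, 'bad')
  5 → (14, 'badbebad')
  6 → (5, 'bbdaeebcebadbebad')
  7 → (11, 'bcebadbebad')
  8 → (6, 'bdaeebcebadbebad')
  9 → (1, 'bdcabbdaeebcebadbebad')
  10 → (17, 'bebad')
  11 → (3, 'cabbdaeebcebadbebad')
  12 → (0, 'cbdcabbdaeebcebadbebad')
  13 → (12, 'cebadbebad')
  14 → (21, 'd')
  15 → (7, 'daeebcebadbebad')
  16 → (16, 'dbebad')
  17 → (2, 'dcabbdaeebcebadbebad')
  18 → (18, 'ebad')
  19 → (13, 'ebadbebad')
  20 → (10, 'ebcebadbebad')
  21 → (9, 'eebcebadbebad')

SA = [4, 20, 15, 8, 19, 14, 5, 11, 6, 1, 17, 3, 0, 12, 21, 7, 16, 2, 18, 13, 10, 9]
[i] adj suffixes → lcp
  [1] 4/20 → 1 ('a')
  [2] 20/15 → 2 ('ad')
  [3] 15/8 → 1 ('a')
  [4] 8/19 → 0 ('')
  [5] 19/14 → 3 ('bad')
  [6] 14/5 → 1 ('b')
  [7] 5/11 → 1 ('b')
  [8] 11/6 → 1 ('b')
  [9] 6/1 → 2 ('bd')
  [10] 1/17 → 1 ('b')
  [11] 17/3 → 0 ('')
  [12] 3/0 → 1 ('c')
  [13] 0/12 → 1 ('c')
  [14] 12/21 → 0 ('')
  [15] 21/7 → 1 ('d')
  [16] 7/16 → 1 ('d')
  [17] 16/2 → 1 ('d')
  [18] 2/18 → 0 ('')
  [19] 18/13 → 4 ('ebad')
  [20] 13/10 → 2 ('eb')
  [21] 10/9 → 1 ('e')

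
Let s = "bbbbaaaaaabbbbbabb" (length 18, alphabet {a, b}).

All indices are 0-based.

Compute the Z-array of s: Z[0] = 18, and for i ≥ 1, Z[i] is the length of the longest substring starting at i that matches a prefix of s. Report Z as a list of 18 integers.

[18, 3, 2, 1, 0, 0, 0, 0, 0, 0, 4, 5, 3, 2, 1, 0, 2, 1]

Z[0]=18
i=1: i≥r, start 0; Z[1]=3 extend→box=[1,4)
i=2: min(r-i=2, Z[1]=3)=2; Z[2]=2
i=3: min(r-i=1, Z[2]=2)=1; Z[3]=1
i=4: i≥r, start 0; Z[4]=0
i=5: i≥r, start 0; Z[5]=0
i=6: i≥r, start 0; Z[6]=0
i=7: i≥r, start 0; Z[7]=0
i=8: i≥r, start 0; Z[8]=0
i=9: i≥r, start 0; Z[9]=0
i=10: i≥r, start 0; Z[10]=4 extend→box=[10,14)
i=11: min(r-i=3, Z[1]=3)=3; Z[11]=5 extend→box=[11,16)
i=12: min(r-i=4, Z[1]=3)=3; Z[12]=3
i=13: min(r-i=3, Z[2]=2)=2; Z[13]=2
i=14: min(r-i=2, Z[3]=1)=1; Z[14]=1
i=15: min(r-i=1, Z[4]=0)=0; Z[15]=0
i=16: i≥r, start 0; Z[16]=2 extend→box=[16,18)
i=17: min(r-i=1, Z[1]=3)=1; Z[17]=1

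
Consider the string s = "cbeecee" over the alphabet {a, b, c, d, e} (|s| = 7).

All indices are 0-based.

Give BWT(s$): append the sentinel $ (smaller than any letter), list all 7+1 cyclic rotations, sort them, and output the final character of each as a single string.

ec$eeecb

rank  rotation  last
    0  $cbeecee  e
    1  beecee$c  c
    2  cbeecee$  $
    3  cee$cbee  e
    4  e$cbeece  e
    5  ecee$cbe  e
    6  ee$cbeec  c
    7  eecee$cb  b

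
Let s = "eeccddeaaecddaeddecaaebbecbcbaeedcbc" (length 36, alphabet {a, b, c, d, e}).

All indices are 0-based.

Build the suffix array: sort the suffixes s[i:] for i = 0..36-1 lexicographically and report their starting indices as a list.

sorted suffixes:
  #0 SA[0]=19  'aaebbecbcbaeedcbc'
  #1 SA[1]=7  'aaecddaeddecaaebbecbcbaeedcbc'
  #2 SA[2]=20  'aebbecbcbaeedcbc'
  #3 SA[3]=8  'aecddaeddecaaebbecbcbaeedcbc'
  #4 SA[4]=13  'aeddecaaebbecbcbaeedcbc'
  #5 SA[5]=29  'aeedcbc'
  #6 SA[6]=28  'baeedcbc'
  #7 SA[7]=22  'bbecbcbaeedcbc'
  #8 SA[8]=34  'bc'
  #9 SA[9]=26  'bcbaeedcbc'
  #10 SA[10]=23  'becbcbaeedcbc'
  #11 SA[11]=35  'c'
  #12 SA[12]=18  'caaebbecbcbaeedcbc'
  #13 SA[13]=27  'cbaeedcbc'
  #14 SA[14]=33  'cbc'
  #15 SA[15]=25  'cbcbaeedcbc'
  #16 SA[16]=2  'ccddeaaecddaeddecaaebbecbcbaeedcbc'
  #17 SA[17]=10  'cddaeddecaaebbecbcbaeedcbc'
  #18 SA[18]=3  'cddeaaecddaeddecaaebbecbcbaeedcbc'
  #19 SA[19]=12  'daeddecaaebbecbcbaeedcbc'
  #20 SA[20]=32  'dcbc'
  #21 SA[21]=11  'ddaeddecaaebbecbcbaeedcbc'
  #22 SA[22]=4  'ddeaaecddaeddecaaebbecbcbaeedcbc'
  #23 SA[23]=15  'ddecaaebbecbcbaeedcbc'
  #24 SA[24]=5  'deaaecddaeddecaaebbecbcbaeedcbc'
  #25 SA[25]=16  'decaaebbecbcbaeedcbc'
  #26 SA[26]=6  'eaaecddaeddecaaebbecbcbaeedcbc'
  #27 SA[27]=21  'ebbecbcbaeedcbc'
  #28 SA[28]=17  'ecaaebbecbcbaeedcbc'
  #29 SA[29]=24  'ecbcbaeedcbc'
  #30 SA[30]=1  'eccddeaaecddaeddecaaebbecbcbaeedcbc'
  #31 SA[31]=9  'ecddaeddecaaebbecbcbaeedcbc'
  #32 SA[32]=31  'edcbc'
  #33 SA[33]=14  'eddecaaebbecbcbaeedcbc'
  #34 SA[34]=0  'eeccddeaaecddaeddecaaebbecbcbaeedcbc'
  #35 SA[35]=30  'eedcbc'

[19, 7, 20, 8, 13, 29, 28, 22, 34, 26, 23, 35, 18, 27, 33, 25, 2, 10, 3, 12, 32, 11, 4, 15, 5, 16, 6, 21, 17, 24, 1, 9, 31, 14, 0, 30]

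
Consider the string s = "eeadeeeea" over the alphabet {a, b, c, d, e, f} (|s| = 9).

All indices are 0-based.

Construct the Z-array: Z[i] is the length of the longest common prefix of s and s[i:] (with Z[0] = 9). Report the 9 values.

[9, 1, 0, 0, 2, 2, 3, 1, 0]

Z[0]=9
i=1: i≥r, start 0; Z[1]=1 extend→box=[1,2)
i=2: i≥r, start 0; Z[2]=0
i=3: i≥r, start 0; Z[3]=0
i=4: i≥r, start 0; Z[4]=2 extend→box=[4,6)
i=5: min(r-i=1, Z[1]=1)=1; Z[5]=2 extend→box=[5,7)
i=6: min(r-i=1, Z[1]=1)=1; Z[6]=3 extend→box=[6,9)
i=7: min(r-i=2, Z[1]=1)=1; Z[7]=1
i=8: min(r-i=1, Z[2]=0)=0; Z[8]=0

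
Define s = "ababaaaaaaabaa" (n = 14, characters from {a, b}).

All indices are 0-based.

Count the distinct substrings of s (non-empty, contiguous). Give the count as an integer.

rank→(start, suffix):
  0 → (13, 'a')
  1 → (12, 'aa')
  2 → (4, 'aaaaaaabaa')
  3 → (5, 'aaaaaabaa')
  4 → (6, 'aaaaabaa')
  5 → (7, 'aaaabaa')
  6 → (8, 'aaabaa')
  7 → (9, 'aabaa')
  8 → (10, 'abaa')
  9 → (2, 'abaaaaaaabaa')
  10 → (0, 'ababaaaaaaabaa')
  11 → (11, 'baa')
  12 → (3, 'baaaaaaabaa')
  13 → (1, 'babaaaaaaabaa')

SA = [13, 12, 4, 5, 6, 7, 8, 9, 10, 2, 0, 11, 3, 1]
[i] adj suffixes → lcp
  [1] 13/12 → 1 ('a')
  [2] 12/4 → 2 ('aa')
  [3] 4/5 → 6 ('aaaaaa')
  [4] 5/6 → 5 ('aaaaa')
  [5] 6/7 → 4 ('aaaa')
  [6] 7/8 → 3 ('aaa')
  [7] 8/9 → 2 ('aa')
  [8] 9/10 → 1 ('a')
  [9] 10/2 → 4 ('abaa')
  [10] 2/0 → 3 ('aba')
  [11] 0/11 → 0 ('')
  [12] 11/3 → 3 ('baa')
  [13] 3/1 → 2 ('ba')

n(n+1)/2 = 14·15/2 = 105
Σ LCP = 0 + 1 + 2 + 6 + 5 + 4 + 3 + 2 + 1 + 4 + 3 + 0 + 3 + 2 = 36
distinct = 105 − 36 = 69

69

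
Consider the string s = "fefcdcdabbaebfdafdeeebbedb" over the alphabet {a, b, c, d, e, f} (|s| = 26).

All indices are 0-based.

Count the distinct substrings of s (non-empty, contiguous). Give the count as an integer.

sorted suffixes:
  #0 SA[0]=7  'abbaebfdafdeeebbedb'
  #1 SA[1]=10  'aebfdafdeeebbedb'
  #2 SA[2]=15  'afdeeebbedb'
  #3 SA[3]=25  'b'
  #4 SA[4]=9  'baebfdafdeeebbedb'
  #5 SA[5]=8  'bbaebfdafdeeebbedb'
  #6 SA[6]=21  'bbedb'
  #7 SA[7]=22  'bedb'
  #8 SA[8]=12  'bfdafdeeebbedb'
  #9 SA[9]=5  'cdabbaebfdafdeeebbedb'
  #10 SA[10]=3  'cdcdabbaebfdafdeeebbedb'
  #11 SA[11]=6  'dabbaebfdafdeeebbedb'
  #12 SA[12]=14  'dafdeeebbedb'
  #13 SA[13]=24  'db'
  #14 SA[14]=4  'dcdabbaebfdafdeeebbedb'
  #15 SA[15]=17  'deeebbedb'
  #16 SA[16]=20  'ebbedb'
  #17 SA[17]=11  'ebfdafdeeebbedb'
  #18 SA[18]=23  'edb'
  #19 SA[19]=19  'eebbedb'
  #20 SA[20]=18  'eeebbedb'
  #21 SA[21]=1  'efcdcdabbaebfdafdeeebbedb'
  #22 SA[22]=2  'fcdcdabbaebfdafdeeebbedb'
  #23 SA[23]=13  'fdafdeeebbedb'
  #24 SA[24]=16  'fdeeebbedb'
  #25 SA[25]=0  'fefcdcdabbaebfdafdeeebbedb'

SA = [7, 10, 15, 25, 9, 8, 21, 22, 12, 5, 3, 6, 14, 24, 4, 17, 20, 11, 23, 19, 18, 1, 2, 13, 16, 0]
[i] adj suffixes → lcp
  [1] 7/10 → 1 ('a')
  [2] 10/15 → 1 ('a')
  [3] 15/25 → 0 ('')
  [4] 25/9 → 1 ('b')
  [5] 9/8 → 1 ('b')
  [6] 8/21 → 2 ('bb')
  [7] 21/22 → 1 ('b')
  [8] 22/12 → 1 ('b')
  [9] 12/5 → 0 ('')
  [10] 5/3 → 2 ('cd')
  [11] 3/6 → 0 ('')
  [12] 6/14 → 2 ('da')
  [13] 14/24 → 1 ('d')
  [14] 24/4 → 1 ('d')
  [15] 4/17 → 1 ('d')
  [16] 17/20 → 0 ('')
  [17] 20/11 → 2 ('eb')
  [18] 11/23 → 1 ('e')
  [19] 23/19 → 1 ('e')
  [20] 19/18 → 2 ('ee')
  [21] 18/1 → 1 ('e')
  [22] 1/2 → 0 ('')
  [23] 2/13 → 1 ('f')
  [24] 13/16 → 2 ('fd')
  [25] 16/0 → 1 ('f')

n(n+1)/2 = 26·27/2 = 351
Σ LCP = 0 + 1 + 1 + 0 + 1 + 1 + 2 + 1 + 1 + 0 + 2 + 0 + 2 + 1 + 1 + 1 + 0 + 2 + 1 + 1 + 2 + 1 + 0 + 1 + 2 + 1 = 26
distinct = 351 − 26 = 325

325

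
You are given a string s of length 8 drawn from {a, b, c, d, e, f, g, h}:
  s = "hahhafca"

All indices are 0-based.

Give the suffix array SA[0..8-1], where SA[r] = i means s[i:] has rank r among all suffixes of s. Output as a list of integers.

rank | idx | suffix
   0 |   7 | a
   1 |   4 | afca
   2 |   1 | ahhafca
   3 |   6 | ca
   4 |   5 | fca
   5 |   3 | hafca
   6 |   0 | hahhafca
   7 |   2 | hhafca

[7, 4, 1, 6, 5, 3, 0, 2]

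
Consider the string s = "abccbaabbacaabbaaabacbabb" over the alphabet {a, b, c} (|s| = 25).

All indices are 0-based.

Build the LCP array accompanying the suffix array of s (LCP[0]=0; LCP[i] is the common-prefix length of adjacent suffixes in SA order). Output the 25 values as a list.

[0, 2, 3, 5, 1, 2, 3, 4, 2, 1, 2, 0, 1, 3, 2, 2, 3, 1, 2, 3, 1, 0, 1, 3, 1]

rank→(start, suffix):
  0 → (15, 'aaabacbabb')
  1 → (16, 'aabacbabb')
  2 → (11, 'aabbaaabacbabb')
  3 → (5, 'aabbacaabbaaabacbabb')
  4 → (17, 'abacbabb')
  5 → (22, 'abb')
  6 → (12, 'abbaaabacbabb')
  7 → (6, 'abbacaabbaaabacbabb')
  8 → (0, 'abccbaabbacaabbaaabacbabb')
  9 → (9, 'acaabbaaabacbabb')
  10 → (19, 'acbabb')
  11 → (24, 'b')
  12 → (14, 'baaabacbabb')
  13 → (4, 'baabbacaabbaaabacbabb')
  14 → (21, 'babb')
  15 → (8, 'bacaabbaaabacbabb')
  16 → (18, 'bacbabb')
  17 → (23, 'bb')
  18 → (13, 'bbaaabacbabb')
  19 → (7, 'bbacaabbaaabacbabb')
  20 → (1, 'bccbaabbacaabbaaabacbabb')
  21 → (10, 'caabbaaabacbabb')
  22 → (3, 'cbaabbacaabbaaabacbabb')
  23 → (20, 'cbabb')
  24 → (2, 'ccbaabbacaabbaaabacbabb')

SA = [15, 16, 11, 5, 17, 22, 12, 6, 0, 9, 19, 24, 14, 4, 21, 8, 18, 23, 13, 7, 1, 10, 3, 20, 2]
[i] adj suffixes → lcp
  [1] 15/16 → 2 ('aa')
  [2] 16/11 → 3 ('aab')
  [3] 11/5 → 5 ('aabba')
  [4] 5/17 → 1 ('a')
  [5] 17/22 → 2 ('ab')
  [6] 22/12 → 3 ('abb')
  [7] 12/6 → 4 ('abba')
  [8] 6/0 → 2 ('ab')
  [9] 0/9 → 1 ('a')
  [10] 9/19 → 2 ('ac')
  [11] 19/24 → 0 ('')
  [12] 24/14 → 1 ('b')
  [13] 14/4 → 3 ('baa')
  [14] 4/21 → 2 ('ba')
  [15] 21/8 → 2 ('ba')
  [16] 8/18 → 3 ('bac')
  [17] 18/23 → 1 ('b')
  [18] 23/13 → 2 ('bb')
  [19] 13/7 → 3 ('bba')
  [20] 7/1 → 1 ('b')
  [21] 1/10 → 0 ('')
  [22] 10/3 → 1 ('c')
  [23] 3/20 → 3 ('cba')
  [24] 20/2 → 1 ('c')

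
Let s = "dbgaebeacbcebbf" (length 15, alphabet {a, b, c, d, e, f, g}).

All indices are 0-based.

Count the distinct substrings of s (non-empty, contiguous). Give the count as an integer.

rank→(start, suffix):
  0 → (7, 'acbcebbf')
  1 → (3, 'aebeacbcebbf')
  2 → (12, 'bbf')
  3 → (9, 'bcebbf')
  4 → (5, 'beacbcebbf')
  5 → (13, 'bf')
  6 → (1, 'bgaebeacbcebbf')
  7 → (8, 'cbcebbf')
  8 → (10, 'cebbf')
  9 → (0, 'dbgaebeacbcebbf')
  10 → (6, 'eacbcebbf')
  11 → (11, 'ebbf')
  12 → (4, 'ebeacbcebbf')
  13 → (14, 'f')
  14 → (2, 'gaebeacbcebbf')

SA = [7, 3, 12, 9, 5, 13, 1, 8, 10, 0, 6, 11, 4, 14, 2]
i: (SA[i-1],SA[i]) lcp shared
  1: (7,3) 1 'a'
  2: (3,12) 0 ''
  3: (12,9) 1 'b'
  4: (9,5) 1 'b'
  5: (5,13) 1 'b'
  6: (13,1) 1 'b'
  7: (1,8) 0 ''
  8: (8,10) 1 'c'
  9: (10,0) 0 ''
  10: (0,6) 0 ''
  11: (6,11) 1 'e'
  12: (11,4) 2 'eb'
  13: (4,14) 0 ''
  14: (14,2) 0 ''

n(n+1)/2 = 15·16/2 = 120
Σ LCP = 0 + 1 + 0 + 1 + 1 + 1 + 1 + 0 + 1 + 0 + 0 + 1 + 2 + 0 + 0 = 9
distinct = 120 − 9 = 111

111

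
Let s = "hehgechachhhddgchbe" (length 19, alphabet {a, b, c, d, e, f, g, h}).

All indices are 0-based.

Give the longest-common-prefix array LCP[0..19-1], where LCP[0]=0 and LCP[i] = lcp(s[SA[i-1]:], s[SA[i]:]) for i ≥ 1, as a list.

[0, 0, 0, 2, 2, 0, 1, 0, 1, 1, 0, 1, 0, 1, 1, 1, 1, 1, 2]

sorted suffixes:
  #0 SA[0]=7  'achhhddgchbe'
  #1 SA[1]=17  'be'
  #2 SA[2]=5  'chachhhddgchbe'
  #3 SA[3]=15  'chbe'
  #4 SA[4]=8  'chhhddgchbe'
  #5 SA[5]=12  'ddgchbe'
  #6 SA[6]=13  'dgchbe'
  #7 SA[7]=18  'e'
  #8 SA[8]=4  'echachhhddgchbe'
  #9 SA[9]=1  'ehgechachhhddgchbe'
  #10 SA[10]=14  'gchbe'
  #11 SA[11]=3  'gechachhhddgchbe'
  #12 SA[12]=6  'hachhhddgchbe'
  #13 SA[13]=16  'hbe'
  #14 SA[14]=11  'hddgchbe'
  #15 SA[15]=0  'hehgechachhhddgchbe'
  #16 SA[16]=2  'hgechachhhddgchbe'
  #17 SA[17]=10  'hhddgchbe'
  #18 SA[18]=9  'hhhddgchbe'

SA = [7, 17, 5, 15, 8, 12, 13, 18, 4, 1, 14, 3, 6, 16, 11, 0, 2, 10, 9]
[i] adj suffixes → lcp
  [1] 7/17 → 0 ('')
  [2] 17/5 → 0 ('')
  [3] 5/15 → 2 ('ch')
  [4] 15/8 → 2 ('ch')
  [5] 8/12 → 0 ('')
  [6] 12/13 → 1 ('d')
  [7] 13/18 → 0 ('')
  [8] 18/4 → 1 ('e')
  [9] 4/1 → 1 ('e')
  [10] 1/14 → 0 ('')
  [11] 14/3 → 1 ('g')
  [12] 3/6 → 0 ('')
  [13] 6/16 → 1 ('h')
  [14] 16/11 → 1 ('h')
  [15] 11/0 → 1 ('h')
  [16] 0/2 → 1 ('h')
  [17] 2/10 → 1 ('h')
  [18] 10/9 → 2 ('hh')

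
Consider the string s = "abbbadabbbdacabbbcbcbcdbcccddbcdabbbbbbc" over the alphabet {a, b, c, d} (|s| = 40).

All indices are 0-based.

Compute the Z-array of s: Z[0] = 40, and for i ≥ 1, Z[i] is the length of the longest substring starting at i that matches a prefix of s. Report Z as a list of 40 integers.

Z[0]=40
i=1: i≥r, start 0; Z[1]=0
i=2: i≥r, start 0; Z[2]=0
i=3: i≥r, start 0; Z[3]=0
i=4: i≥r, start 0; Z[4]=1 extend→box=[4,5)
i=5: i≥r, start 0; Z[5]=0
i=6: i≥r, start 0; Z[6]=4 extend→box=[6,10)
i=7: min(r-i=3, Z[1]=0)=0; Z[7]=0
i=8: min(r-i=2, Z[2]=0)=0; Z[8]=0
i=9: min(r-i=1, Z[3]=0)=0; Z[9]=0
i=10: i≥r, start 0; Z[10]=0
i=11: i≥r, start 0; Z[11]=1 extend→box=[11,12)
i=12: i≥r, start 0; Z[12]=0
i=13: i≥r, start 0; Z[13]=4 extend→box=[13,17)
i=14: min(r-i=3, Z[1]=0)=0; Z[14]=0
i=15: min(r-i=2, Z[2]=0)=0; Z[15]=0
i=16: min(r-i=1, Z[3]=0)=0; Z[16]=0
i=17: i≥r, start 0; Z[17]=0
i=18: i≥r, start 0; Z[18]=0
i=19: i≥r, start 0; Z[19]=0
i=20: i≥r, start 0; Z[20]=0
i=21: i≥r, start 0; Z[21]=0
i=22: i≥r, start 0; Z[22]=0
i=23: i≥r, start 0; Z[23]=0
i=24: i≥r, start 0; Z[24]=0
i=25: i≥r, start 0; Z[25]=0
i=26: i≥r, start 0; Z[26]=0
i=27: i≥r, start 0; Z[27]=0
i=28: i≥r, start 0; Z[28]=0
i=29: i≥r, start 0; Z[29]=0
i=30: i≥r, start 0; Z[30]=0
i=31: i≥r, start 0; Z[31]=0
i=32: i≥r, start 0; Z[32]=4 extend→box=[32,36)
i=33: min(r-i=3, Z[1]=0)=0; Z[33]=0
i=34: min(r-i=2, Z[2]=0)=0; Z[34]=0
i=35: min(r-i=1, Z[3]=0)=0; Z[35]=0
i=36: i≥r, start 0; Z[36]=0
i=37: i≥r, start 0; Z[37]=0
i=38: i≥r, start 0; Z[38]=0
i=39: i≥r, start 0; Z[39]=0

[40, 0, 0, 0, 1, 0, 4, 0, 0, 0, 0, 1, 0, 4, 0, 0, 0, 0, 0, 0, 0, 0, 0, 0, 0, 0, 0, 0, 0, 0, 0, 0, 4, 0, 0, 0, 0, 0, 0, 0]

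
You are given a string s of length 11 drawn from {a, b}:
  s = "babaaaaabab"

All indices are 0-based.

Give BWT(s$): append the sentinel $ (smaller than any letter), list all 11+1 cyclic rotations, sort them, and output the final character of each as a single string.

rank  rotation      last
    0  $babaaaaabab  b
    1  aaaaabab$bab  b
    2  aaaabab$baba  a
    3  aaabab$babaa  a
    4  aabab$babaaa  a
    5  ab$babaaaaab  b
    6  abaaaaabab$b  b
    7  abab$babaaaa  a
    8  b$babaaaaaba  a
    9  baaaaabab$ba  a
   10  bab$babaaaaa  a
   11  babaaaaabab$  $

bbaaabbaaaa$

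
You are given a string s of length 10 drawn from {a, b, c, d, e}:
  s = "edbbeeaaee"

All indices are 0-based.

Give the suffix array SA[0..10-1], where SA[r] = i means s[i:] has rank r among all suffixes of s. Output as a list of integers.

[6, 7, 2, 3, 1, 9, 5, 0, 8, 4]

rank | idx | suffix
   0 |   6 | aaee
   1 |   7 | aee
   2 |   2 | bbeeaaee
   3 |   3 | beeaaee
   4 |   1 | dbbeeaaee
   5 |   9 | e
   6 |   5 | eaaee
   7 |   0 | edbbeeaaee
   8 |   8 | ee
   9 |   4 | eeaaee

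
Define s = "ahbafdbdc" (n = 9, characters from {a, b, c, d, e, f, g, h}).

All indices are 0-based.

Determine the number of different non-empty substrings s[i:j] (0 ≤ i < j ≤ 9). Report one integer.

42

rank→(start, suffix):
  0 → (3, 'afdbdc')
  1 → (0, 'ahbafdbdc')
  2 → (2, 'bafdbdc')
  3 → (6, 'bdc')
  4 → (8, 'c')
  5 → (5, 'dbdc')
  6 → (7, 'dc')
  7 → (4, 'fdbdc')
  8 → (1, 'hbafdbdc')

SA = [3, 0, 2, 6, 8, 5, 7, 4, 1]
rank  pair      lcp
   1  s[3:],s[0:]  1  'a'
   2  s[0:],s[2:]  0  ''
   3  s[2:],s[6:]  1  'b'
   4  s[6:],s[8:]  0  ''
   5  s[8:],s[5:]  0  ''
   6  s[5:],s[7:]  1  'd'
   7  s[7:],s[4:]  0  ''
   8  s[4:],s[1:]  0  ''

n(n+1)/2 = 9·10/2 = 45
Σ LCP = 0 + 1 + 0 + 1 + 0 + 0 + 1 + 0 + 0 = 3
distinct = 45 − 3 = 42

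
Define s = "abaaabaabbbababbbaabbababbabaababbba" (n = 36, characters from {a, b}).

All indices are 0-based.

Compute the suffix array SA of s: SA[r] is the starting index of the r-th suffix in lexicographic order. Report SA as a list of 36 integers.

[35, 2, 3, 28, 17, 6, 0, 26, 4, 21, 29, 11, 23, 18, 31, 13, 7, 34, 1, 27, 16, 5, 25, 20, 10, 22, 30, 12, 33, 15, 24, 19, 9, 32, 14, 8]

sorted suffixes:
  #0 SA[0]=35  'a'
  #1 SA[1]=2  'aaabaabbbababbbaabbababbabaababbba'
  #2 SA[2]=3  'aabaabbbababbbaabbababbabaababbba'
  #3 SA[3]=28  'aababbba'
  #4 SA[4]=17  'aabbababbabaababbba'
  #5 SA[5]=6  'aabbbababbbaabbababbabaababbba'
  #6 SA[6]=0  'abaaabaabbbababbbaabbababbabaababbba'
  #7 SA[7]=26  'abaababbba'
  #8 SA[8]=4  'abaabbbababbbaabbababbabaababbba'
  #9 SA[9]=21  'ababbabaababbba'
  #10 SA[10]=29  'ababbba'
  #11 SA[11]=11  'ababbbaabbababbabaababbba'
  #12 SA[12]=23  'abbabaababbba'
  #13 SA[13]=18  'abbababbabaababbba'
  #14 SA[14]=31  'abbba'
  #15 SA[15]=13  'abbbaabbababbabaababbba'
  #16 SA[16]=7  'abbbababbbaabbababbabaababbba'
  #17 SA[17]=34  'ba'
  #18 SA[18]=1  'baaabaabbbababbbaabbababbabaababbba'
  #19 SA[19]=27  'baababbba'
  #20 SA[20]=16  'baabbababbabaababbba'
  #21 SA[21]=5  'baabbbababbbaabbababbabaababbba'
  #22 SA[22]=25  'babaababbba'
  #23 SA[23]=20  'bababbabaababbba'
  #24 SA[24]=10  'bababbbaabbababbabaababbba'
  #25 SA[25]=22  'babbabaababbba'
  #26 SA[26]=30  'babbba'
  #27 SA[27]=12  'babbbaabbababbabaababbba'
  #28 SA[28]=33  'bba'
  #29 SA[29]=15  'bbaabbababbabaababbba'
  #30 SA[30]=24  'bbabaababbba'
  #31 SA[31]=19  'bbababbabaababbba'
  #32 SA[32]=9  'bbababbbaabbababbabaababbba'
  #33 SA[33]=32  'bbba'
  #34 SA[34]=14  'bbbaabbababbabaababbba'
  #35 SA[35]=8  'bbbababbbaabbababbabaababbba'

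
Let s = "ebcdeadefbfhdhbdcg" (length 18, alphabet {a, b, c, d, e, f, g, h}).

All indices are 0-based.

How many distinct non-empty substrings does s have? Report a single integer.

160

rank→(start, suffix):
  0 → (5, 'adefbfhdhbdcg')
  1 → (1, 'bcdeadefbfhdhbdcg')
  2 → (14, 'bdcg')
  3 → (9, 'bfhdhbdcg')
  4 → (2, 'cdeadefbfhdhbdcg')
  5 → (16, 'cg')
  6 → (15, 'dcg')
  7 → (3, 'deadefbfhdhbdcg')
  8 → (6, 'defbfhdhbdcg')
  9 → (12, 'dhbdcg')
  10 → (4, 'eadefbfhdhbdcg')
  11 → (0, 'ebcdeadefbfhdhbdcg')
  12 → (7, 'efbfhdhbdcg')
  13 → (8, 'fbfhdhbdcg')
  14 → (10, 'fhdhbdcg')
  15 → (17, 'g')
  16 → (13, 'hbdcg')
  17 → (11, 'hdhbdcg')

SA = [5, 1, 14, 9, 2, 16, 15, 3, 6, 12, 4, 0, 7, 8, 10, 17, 13, 11]
[i] adj suffixes → lcp
  [1] 5/1 → 0 ('')
  [2] 1/14 → 1 ('b')
  [3] 14/9 → 1 ('b')
  [4] 9/2 → 0 ('')
  [5] 2/16 → 1 ('c')
  [6] 16/15 → 0 ('')
  [7] 15/3 → 1 ('d')
  [8] 3/6 → 2 ('de')
  [9] 6/12 → 1 ('d')
  [10] 12/4 → 0 ('')
  [11] 4/0 → 1 ('e')
  [12] 0/7 → 1 ('e')
  [13] 7/8 → 0 ('')
  [14] 8/10 → 1 ('f')
  [15] 10/17 → 0 ('')
  [16] 17/13 → 0 ('')
  [17] 13/11 → 1 ('h')

n(n+1)/2 = 18·19/2 = 171
Σ LCP = 0 + 0 + 1 + 1 + 0 + 1 + 0 + 1 + 2 + 1 + 0 + 1 + 1 + 0 + 1 + 0 + 0 + 1 = 11
distinct = 171 − 11 = 160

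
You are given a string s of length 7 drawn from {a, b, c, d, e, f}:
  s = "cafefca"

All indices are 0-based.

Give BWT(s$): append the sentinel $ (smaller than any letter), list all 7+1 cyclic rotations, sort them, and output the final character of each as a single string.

rank  rotation  last
    0  $cafefca  a
    1  a$cafefc  c
    2  afefca$c  c
    3  ca$cafef  f
    4  cafefca$  $
    5  efca$caf  f
    6  fca$cafe  e
    7  fefca$ca  a

accf$fea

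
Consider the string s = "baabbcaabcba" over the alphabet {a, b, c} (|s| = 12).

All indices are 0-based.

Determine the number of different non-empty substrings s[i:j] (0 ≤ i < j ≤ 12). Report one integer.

sorted suffixes:
  #0 SA[0]=11  'a'
  #1 SA[1]=1  'aabbcaabcba'
  #2 SA[2]=6  'aabcba'
  #3 SA[3]=2  'abbcaabcba'
  #4 SA[4]=7  'abcba'
  #5 SA[5]=10  'ba'
  #6 SA[6]=0  'baabbcaabcba'
  #7 SA[7]=3  'bbcaabcba'
  #8 SA[8]=4  'bcaabcba'
  #9 SA[9]=8  'bcba'
  #10 SA[10]=5  'caabcba'
  #11 SA[11]=9  'cba'

SA = [11, 1, 6, 2, 7, 10, 0, 3, 4, 8, 5, 9]
i: (SA[i-1],SA[i]) lcp shared
  1: (11,1) 1 'a'
  2: (1,6) 3 'aab'
  3: (6,2) 1 'a'
  4: (2,7) 2 'ab'
  5: (7,10) 0 ''
  6: (10,0) 2 'ba'
  7: (0,3) 1 'b'
  8: (3,4) 1 'b'
  9: (4,8) 2 'bc'
  10: (8,5) 0 ''
  11: (5,9) 1 'c'

n(n+1)/2 = 12·13/2 = 78
Σ LCP = 0 + 1 + 3 + 1 + 2 + 0 + 2 + 1 + 1 + 2 + 0 + 1 = 14
distinct = 78 − 14 = 64

64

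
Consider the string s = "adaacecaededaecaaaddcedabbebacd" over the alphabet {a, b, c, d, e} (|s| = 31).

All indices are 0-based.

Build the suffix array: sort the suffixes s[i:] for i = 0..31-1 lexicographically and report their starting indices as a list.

sorted suffixes:
  #0 SA[0]=15  'aaaddcedabbebacd'
  #1 SA[1]=2  'aacecaededaecaaaddcedabbebacd'
  #2 SA[2]=16  'aaddcedabbebacd'
  #3 SA[3]=23  'abbebacd'
  #4 SA[4]=28  'acd'
  #5 SA[5]=3  'acecaededaecaaaddcedabbebacd'
  #6 SA[6]=0  'adaacecaededaecaaaddcedabbebacd'
  #7 SA[7]=17  'addcedabbebacd'
  #8 SA[8]=12  'aecaaaddcedabbebacd'
  #9 SA[9]=7  'aededaecaaaddcedabbebacd'
  #10 SA[10]=27  'bacd'
  #11 SA[11]=24  'bbebacd'
  #12 SA[12]=25  'bebacd'
  #13 SA[13]=14  'caaaddcedabbebacd'
  #14 SA[14]=6  'caededaecaaaddcedabbebacd'
  #15 SA[15]=29  'cd'
  #16 SA[16]=4  'cecaededaecaaaddcedabbebacd'
  #17 SA[17]=20  'cedabbebacd'
  #18 SA[18]=30  'd'
  #19 SA[19]=1  'daacecaededaecaaaddcedabbebacd'
  #20 SA[20]=22  'dabbebacd'
  #21 SA[21]=11  'daecaaaddcedabbebacd'
  #22 SA[22]=19  'dcedabbebacd'
  #23 SA[23]=18  'ddcedabbebacd'
  #24 SA[24]=9  'dedaecaaaddcedabbebacd'
  #25 SA[25]=26  'ebacd'
  #26 SA[26]=13  'ecaaaddcedabbebacd'
  #27 SA[27]=5  'ecaededaecaaaddcedabbebacd'
  #28 SA[28]=21  'edabbebacd'
  #29 SA[29]=10  'edaecaaaddcedabbebacd'
  #30 SA[30]=8  'ededaecaaaddcedabbebacd'

[15, 2, 16, 23, 28, 3, 0, 17, 12, 7, 27, 24, 25, 14, 6, 29, 4, 20, 30, 1, 22, 11, 19, 18, 9, 26, 13, 5, 21, 10, 8]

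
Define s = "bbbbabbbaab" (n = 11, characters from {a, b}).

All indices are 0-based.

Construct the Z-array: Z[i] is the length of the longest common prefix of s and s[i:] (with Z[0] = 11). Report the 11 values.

Z[0]=11
i=1: fresh scan; Z[1]=3 extend→box=[1,4)
i=2: min(r-i=2, Z[1]=3)=2; Z[2]=2
i=3: min(r-i=1, Z[2]=2)=1; Z[3]=1
i=4: fresh scan; Z[4]=0
i=5: fresh scan; Z[5]=3 extend→box=[5,8)
i=6: min(r-i=2, Z[1]=3)=2; Z[6]=2
i=7: min(r-i=1, Z[2]=2)=1; Z[7]=1
i=8: fresh scan; Z[8]=0
i=9: fresh scan; Z[9]=0
i=10: fresh scan; Z[10]=1 extend→box=[10,11)

[11, 3, 2, 1, 0, 3, 2, 1, 0, 0, 1]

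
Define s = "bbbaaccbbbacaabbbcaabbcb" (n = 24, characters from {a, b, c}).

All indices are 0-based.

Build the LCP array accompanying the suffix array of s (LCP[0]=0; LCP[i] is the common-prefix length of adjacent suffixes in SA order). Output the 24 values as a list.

[0, 4, 2, 1, 3, 1, 2, 0, 1, 2, 1, 3, 2, 4, 3, 2, 3, 1, 2, 0, 5, 1, 2, 1]

sorted suffixes:
  #0 SA[0]=12  'aabbbcaabbcb'
  #1 SA[1]=18  'aabbcb'
  #2 SA[2]=3  'aaccbbbacaabbbcaabbcb'
  #3 SA[3]=13  'abbbcaabbcb'
  #4 SA[4]=19  'abbcb'
  #5 SA[5]=10  'acaabbbcaabbcb'
  #6 SA[6]=4  'accbbbacaabbbcaabbcb'
  #7 SA[7]=23  'b'
  #8 SA[8]=2  'baaccbbbacaabbbcaabbcb'
  #9 SA[9]=9  'bacaabbbcaabbcb'
  #10 SA[10]=1  'bbaaccbbbacaabbbcaabbcb'
  #11 SA[11]=8  'bbacaabbbcaabbcb'
  #12 SA[12]=0  'bbbaaccbbbacaabbbcaabbcb'
  #13 SA[13]=7  'bbbacaabbbcaabbcb'
  #14 SA[14]=14  'bbbcaabbcb'
  #15 SA[15]=15  'bbcaabbcb'
  #16 SA[16]=20  'bbcb'
  #17 SA[17]=16  'bcaabbcb'
  #18 SA[18]=21  'bcb'
  #19 SA[19]=11  'caabbbcaabbcb'
  #20 SA[20]=17  'caabbcb'
  #21 SA[21]=22  'cb'
  #22 SA[22]=6  'cbbbacaabbbcaabbcb'
  #23 SA[23]=5  'ccbbbacaabbbcaabbcb'

SA = [12, 18, 3, 13, 19, 10, 4, 23, 2, 9, 1, 8, 0, 7, 14, 15, 20, 16, 21, 11, 17, 22, 6, 5]
[i] adj suffixes → lcp
  [1] 12/18 → 4 ('aabb')
  [2] 18/3 → 2 ('aa')
  [3] 3/13 → 1 ('a')
  [4] 13/19 → 3 ('abb')
  [5] 19/10 → 1 ('a')
  [6] 10/4 → 2 ('ac')
  [7] 4/23 → 0 ('')
  [8] 23/2 → 1 ('b')
  [9] 2/9 → 2 ('ba')
  [10] 9/1 → 1 ('b')
  [11] 1/8 → 3 ('bba')
  [12] 8/0 → 2 ('bb')
  [13] 0/7 → 4 ('bbba')
  [14] 7/14 → 3 ('bbb')
  [15] 14/15 → 2 ('bb')
  [16] 15/20 → 3 ('bbc')
  [17] 20/16 → 1 ('b')
  [18] 16/21 → 2 ('bc')
  [19] 21/11 → 0 ('')
  [20] 11/17 → 5 ('caabb')
  [21] 17/22 → 1 ('c')
  [22] 22/6 → 2 ('cb')
  [23] 6/5 → 1 ('c')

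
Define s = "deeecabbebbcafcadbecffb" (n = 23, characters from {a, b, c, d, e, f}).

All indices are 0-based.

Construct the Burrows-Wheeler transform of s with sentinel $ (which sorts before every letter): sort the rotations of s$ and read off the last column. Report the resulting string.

bcccfeabbdefbea$bebedfac

rank  rotation                  last
    0  $deeecabbebbcafcadbecffb  b
    1  abbebbcafcadbecffb$deeec  c
    2  adbecffb$deeecabbebbcafc  c
    3  afcadbecffb$deeecabbebbc  c
    4  b$deeecabbebbcafcadbecff  f
    5  bbcafcadbecffb$deeecabbe  e
    6  bbebbcafcadbecffb$deeeca  a
    7  bcafcadbecffb$deeecabbeb  b
    8  bebbcafcadbecffb$deeecab  b
    9  becffb$deeecabbebbcafcad  d
   10  cabbebbcafcadbecffb$deee  e
   11  cadbecffb$deeecabbebbcaf  f
   12  cafcadbecffb$deeecabbebb  b
   13  cffb$deeecabbebbcafcadbe  e
   14  dbecffb$deeecabbebbcafca  a
   15  deeecabbebbcafcadbecffb$  $
   16  ebbcafcadbecffb$deeecabb  b
   17  ecabbebbcafcadbecffb$dee  e
   18  ecffb$deeecabbebbcafcadb  b
   19  eecabbebbcafcadbecffb$de  e
   20  eeecabbebbcafcadbecffb$d  d
   21  fb$deeecabbebbcafcadbecf  f
   22  fcadbecffb$deeecabbebbca  a
   23  ffb$deeecabbebbcafcadbec  c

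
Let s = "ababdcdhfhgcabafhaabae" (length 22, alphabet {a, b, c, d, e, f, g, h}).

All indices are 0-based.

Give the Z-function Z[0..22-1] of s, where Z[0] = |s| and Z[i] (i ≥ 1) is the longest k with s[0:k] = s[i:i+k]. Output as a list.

Z[0]=22
i=1: outside box; Z[1]=0
i=2: outside box; Z[2]=2 grow→box=[2,4)
i=3: min(r-i=1, Z[1]=0)=0; Z[3]=0
i=4: outside box; Z[4]=0
i=5: outside box; Z[5]=0
i=6: outside box; Z[6]=0
i=7: outside box; Z[7]=0
i=8: outside box; Z[8]=0
i=9: outside box; Z[9]=0
i=10: outside box; Z[10]=0
i=11: outside box; Z[11]=0
i=12: outside box; Z[12]=3 grow→box=[12,15)
i=13: min(r-i=2, Z[1]=0)=0; Z[13]=0
i=14: min(r-i=1, Z[2]=2)=1; Z[14]=1
i=15: outside box; Z[15]=0
i=16: outside box; Z[16]=0
i=17: outside box; Z[17]=1 grow→box=[17,18)
i=18: outside box; Z[18]=3 grow→box=[18,21)
i=19: min(r-i=2, Z[1]=0)=0; Z[19]=0
i=20: min(r-i=1, Z[2]=2)=1; Z[20]=1
i=21: outside box; Z[21]=0

[22, 0, 2, 0, 0, 0, 0, 0, 0, 0, 0, 0, 3, 0, 1, 0, 0, 1, 3, 0, 1, 0]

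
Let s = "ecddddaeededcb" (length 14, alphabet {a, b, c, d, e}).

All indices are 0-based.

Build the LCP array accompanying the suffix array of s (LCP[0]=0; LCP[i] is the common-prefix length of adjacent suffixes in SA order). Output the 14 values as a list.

[0, 0, 0, 1, 0, 1, 1, 2, 3, 1, 0, 1, 2, 1]

rank | idx | suffix
   0 |   6 | aeededcb
   1 |  13 | b
   2 |  12 | cb
   3 |   1 | cddddaeededcb
   4 |   5 | daeededcb
   5 |  11 | dcb
   6 |   4 | ddaeededcb
   7 |   3 | dddaeededcb
   8 |   2 | ddddaeededcb
   9 |   9 | dedcb
  10 |   0 | ecddddaeededcb
  11 |  10 | edcb
  12 |   8 | ededcb
  13 |   7 | eededcb

SA = [6, 13, 12, 1, 5, 11, 4, 3, 2, 9, 0, 10, 8, 7]
rank  pair      lcp
   1  s[6:],s[13:]  0  ''
   2  s[13:],s[12:]  0  ''
   3  s[12:],s[1:]  1  'c'
   4  s[1:],s[5:]  0  ''
   5  s[5:],s[11:]  1  'd'
   6  s[11:],s[4:]  1  'd'
   7  s[4:],s[3:]  2  'dd'
   8  s[3:],s[2:]  3  'ddd'
   9  s[2:],s[9:]  1  'd'
  10  s[9:],s[0:]  0  ''
  11  s[0:],s[10:]  1  'e'
  12  s[10:],s[8:]  2  'ed'
  13  s[8:],s[7:]  1  'e'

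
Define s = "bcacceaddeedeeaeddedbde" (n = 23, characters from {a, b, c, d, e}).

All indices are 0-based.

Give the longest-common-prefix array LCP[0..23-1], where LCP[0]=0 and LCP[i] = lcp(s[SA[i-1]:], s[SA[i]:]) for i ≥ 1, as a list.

rank→(start, suffix):
  0 → (2, 'acceaddeedeeaeddedbde')
  1 → (6, 'addeedeeaeddedbde')
  2 → (14, 'aeddedbde')
  3 → (0, 'bcacceaddeedeeaeddedbde')
  4 → (20, 'bde')
  5 → (1, 'cacceaddeedeeaeddedbde')
  6 → (3, 'cceaddeedeeaeddedbde')
  7 → (4, 'ceaddeedeeaeddedbde')
  8 → (19, 'dbde')
  9 → (16, 'ddedbde')
  10 → (7, 'ddeedeeaeddedbde')
  11 → (21, 'de')
  12 → (17, 'dedbde')
  13 → (11, 'deeaeddedbde')
  14 → (8, 'deedeeaeddedbde')
  15 → (22, 'e')
  16 → (5, 'eaddeedeeaeddedbde')
  17 → (13, 'eaeddedbde')
  18 → (18, 'edbde')
  19 → (15, 'eddedbde')
  20 → (10, 'edeeaeddedbde')
  21 → (12, 'eeaeddedbde')
  22 → (9, 'eedeeaeddedbde')

SA = [2, 6, 14, 0, 20, 1, 3, 4, 19, 16, 7, 21, 17, 11, 8, 22, 5, 13, 18, 15, 10, 12, 9]
[i] adj suffixes → lcp
  [1] 2/6 → 1 ('a')
  [2] 6/14 → 1 ('a')
  [3] 14/0 → 0 ('')
  [4] 0/20 → 1 ('b')
  [5] 20/1 → 0 ('')
  [6] 1/3 → 1 ('c')
  [7] 3/4 → 1 ('c')
  [8] 4/19 → 0 ('')
  [9] 19/16 → 1 ('d')
  [10] 16/7 → 3 ('dde')
  [11] 7/21 → 1 ('d')
  [12] 21/17 → 2 ('de')
  [13] 17/11 → 2 ('de')
  [14] 11/8 → 3 ('dee')
  [15] 8/22 → 0 ('')
  [16] 22/5 → 1 ('e')
  [17] 5/13 → 2 ('ea')
  [18] 13/18 → 1 ('e')
  [19] 18/15 → 2 ('ed')
  [20] 15/10 → 2 ('ed')
  [21] 10/12 → 1 ('e')
  [22] 12/9 → 2 ('ee')

[0, 1, 1, 0, 1, 0, 1, 1, 0, 1, 3, 1, 2, 2, 3, 0, 1, 2, 1, 2, 2, 1, 2]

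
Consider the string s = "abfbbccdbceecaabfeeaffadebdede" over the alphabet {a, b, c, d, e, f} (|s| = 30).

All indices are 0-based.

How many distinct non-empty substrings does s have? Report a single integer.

sorted suffixes:
  #0 SA[0]=13  'aabfeeaffadebdede'
  #1 SA[1]=0  'abfbbccdbceecaabfeeaffadebdede'
  #2 SA[2]=14  'abfeeaffadebdede'
  #3 SA[3]=22  'adebdede'
  #4 SA[4]=19  'affadebdede'
  #5 SA[5]=3  'bbccdbceecaabfeeaffadebdede'
  #6 SA[6]=4  'bccdbceecaabfeeaffadebdede'
  #7 SA[7]=8  'bceecaabfeeaffadebdede'
  #8 SA[8]=25  'bdede'
  #9 SA[9]=1  'bfbbccdbceecaabfeeaffadebdede'
  #10 SA[10]=15  'bfeeaffadebdede'
  #11 SA[11]=12  'caabfeeaffadebdede'
  #12 SA[12]=5  'ccdbceecaabfeeaffadebdede'
  #13 SA[13]=6  'cdbceecaabfeeaffadebdede'
  #14 SA[14]=9  'ceecaabfeeaffadebdede'
  #15 SA[15]=7  'dbceecaabfeeaffadebdede'
  #16 SA[16]=28  'de'
  #17 SA[17]=23  'debdede'
  #18 SA[18]=26  'dede'
  #19 SA[19]=29  'e'
  #20 SA[20]=18  'eaffadebdede'
  #21 SA[21]=24  'ebdede'
  #22 SA[22]=11  'ecaabfeeaffadebdede'
  #23 SA[23]=27  'ede'
  #24 SA[24]=17  'eeaffadebdede'
  #25 SA[25]=10  'eecaabfeeaffadebdede'
  #26 SA[26]=21  'fadebdede'
  #27 SA[27]=2  'fbbccdbceecaabfeeaffadebdede'
  #28 SA[28]=16  'feeaffadebdede'
  #29 SA[29]=20  'ffadebdede'

SA = [13, 0, 14, 22, 19, 3, 4, 8, 25, 1, 15, 12, 5, 6, 9, 7, 28, 23, 26, 29, 18, 24, 11, 27, 17, 10, 21, 2, 16, 20]
[i] adj suffixes → lcp
  [1] 13/0 → 1 ('a')
  [2] 0/14 → 3 ('abf')
  [3] 14/22 → 1 ('a')
  [4] 22/19 → 1 ('a')
  [5] 19/3 → 0 ('')
  [6] 3/4 → 1 ('b')
  [7] 4/8 → 2 ('bc')
  [8] 8/25 → 1 ('b')
  [9] 25/1 → 1 ('b')
  [10] 1/15 → 2 ('bf')
  [11] 15/12 → 0 ('')
  [12] 12/5 → 1 ('c')
  [13] 5/6 → 1 ('c')
  [14] 6/9 → 1 ('c')
  [15] 9/7 → 0 ('')
  [16] 7/28 → 1 ('d')
  [17] 28/23 → 2 ('de')
  [18] 23/26 → 2 ('de')
  [19] 26/29 → 0 ('')
  [20] 29/18 → 1 ('e')
  [21] 18/24 → 1 ('e')
  [22] 24/11 → 1 ('e')
  [23] 11/27 → 1 ('e')
  [24] 27/17 → 1 ('e')
  [25] 17/10 → 2 ('ee')
  [26] 10/21 → 0 ('')
  [27] 21/2 → 1 ('f')
  [28] 2/16 → 1 ('f')
  [29] 16/20 → 1 ('f')

n(n+1)/2 = 30·31/2 = 465
Σ LCP = 0 + 1 + 3 + 1 + 1 + 0 + 1 + 2 + 1 + 1 + 2 + 0 + 1 + 1 + 1 + 0 + 1 + 2 + 2 + 0 + 1 + 1 + 1 + 1 + 1 + 2 + 0 + 1 + 1 + 1 = 31
distinct = 465 − 31 = 434

434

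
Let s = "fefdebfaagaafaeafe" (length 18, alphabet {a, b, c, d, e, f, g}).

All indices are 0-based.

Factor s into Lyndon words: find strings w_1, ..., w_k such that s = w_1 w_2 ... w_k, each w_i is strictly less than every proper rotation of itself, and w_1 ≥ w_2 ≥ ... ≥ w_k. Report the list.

["f", "ef", "de", "bf", "aag", "aafaeafe"]

emit factor 1: 'f' (i=0, period=1)
emit factor 2: 'ef' (i=1, period=2)
emit factor 3: 'de' (i=3, period=2)
emit factor 4: 'bf' (i=5, period=2)
emit factor 5: 'aag' (i=7, period=3)
emit factor 6: 'aafaeafe' (i=10, period=8)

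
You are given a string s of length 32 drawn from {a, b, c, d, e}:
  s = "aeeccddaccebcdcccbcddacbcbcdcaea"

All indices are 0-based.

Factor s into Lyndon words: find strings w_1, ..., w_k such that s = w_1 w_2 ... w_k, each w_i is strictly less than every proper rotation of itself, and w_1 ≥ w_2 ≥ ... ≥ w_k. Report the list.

["aeeccdd", "accebcdcccbcdd", "acbcbcdcae", "a"]

emit factor 1: 'aeeccdd' (i=0, period=7)
emit factor 2: 'accebcdcccbcdd' (i=7, period=14)
emit factor 3: 'acbcbcdcae' (i=21, period=10)
emit factor 4: 'a' (i=31, period=1)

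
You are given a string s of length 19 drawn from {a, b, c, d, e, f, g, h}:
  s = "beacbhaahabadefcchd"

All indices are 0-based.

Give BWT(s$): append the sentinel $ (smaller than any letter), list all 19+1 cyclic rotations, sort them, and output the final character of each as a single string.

dhhebaa$cafchabdebac

rank  rotation              last
    0  $beacbhaahabadefcchd  d
    1  aahabadefcchd$beacbh  h
    2  abadefcchd$beacbhaah  h
    3  acbhaahabadefcchd$be  e
    4  adefcchd$beacbhaahab  b
    5  ahabadefcchd$beacbha  a
    6  badefcchd$beacbhaaha  a
    7  beacbhaahabadefcchd$  $
    8  bhaahabadefcchd$beac  c
    9  cbhaahabadefcchd$bea  a
   10  cchd$beacbhaahabadef  f
   11  chd$beacbhaahabadefc  c
   12  d$beacbhaahabadefcch  h
   13  defcchd$beacbhaahaba  a
   14  eacbhaahabadefcchd$b  b
   15  efcchd$beacbhaahabad  d
   16  fcchd$beacbhaahabade  e
   17  haahabadefcchd$beacb  b
   18  habadefcchd$beacbhaa  a
   19  hd$beacbhaahabadefcc  c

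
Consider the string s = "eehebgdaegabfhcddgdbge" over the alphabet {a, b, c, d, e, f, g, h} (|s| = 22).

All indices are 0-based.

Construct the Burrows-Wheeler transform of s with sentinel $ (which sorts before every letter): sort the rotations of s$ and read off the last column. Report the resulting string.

rank  rotation                 last
    0  $eehebgdaegabfhcddgdbge  e
    1  abfhcddgdbge$eehebgdaeg  g
    2  aegabfhcddgdbge$eehebgd  d
    3  bfhcddgdbge$eehebgdaega  a
    4  bgdaegabfhcddgdbge$eehe  e
    5  bge$eehebgdaegabfhcddgd  d
    6  cddgdbge$eehebgdaegabfh  h
    7  daegabfhcddgdbge$eehebg  g
    8  dbge$eehebgdaegabfhcddg  g
    9  ddgdbge$eehebgdaegabfhc  c
   10  dgdbge$eehebgdaegabfhcd  d
   11  e$eehebgdaegabfhcddgdbg  g
   12  ebgdaegabfhcddgdbge$eeh  h
   13  eehebgdaegabfhcddgdbge$  $
   14  egabfhcddgdbge$eehebgda  a
   15  ehebgdaegabfhcddgdbge$e  e
   16  fhcddgdbge$eehebgdaegab  b
   17  gabfhcddgdbge$eehebgdae  e
   18  gdaegabfhcddgdbge$eeheb  b
   19  gdbge$eehebgdaegabfhcdd  d
   20  ge$eehebgdaegabfhcddgdb  b
   21  hcddgdbge$eehebgdaegabf  f
   22  hebgdaegabfhcddgdbge$ee  e

egdaedhggcdgh$aebebdbfe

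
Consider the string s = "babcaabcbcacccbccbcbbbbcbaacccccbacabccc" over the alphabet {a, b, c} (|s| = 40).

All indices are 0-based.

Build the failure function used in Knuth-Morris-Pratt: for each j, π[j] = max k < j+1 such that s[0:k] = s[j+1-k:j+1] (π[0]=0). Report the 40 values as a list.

π[0] = 0
j=1 s[j]='a': π[1]=0 (border '')
j=2 s[j]='b': π[2]=1 (border 'b')
j=3 s[j]='c': k: 1→0; π[3]=0 (border '')
j=4 s[j]='a': π[4]=0 (border '')
j=5 s[j]='a': π[5]=0 (border '')
j=6 s[j]='b': π[6]=1 (border 'b')
j=7 s[j]='c': k: 1→0; π[7]=0 (border '')
j=8 s[j]='b': π[8]=1 (border 'b')
j=9 s[j]='c': k: 1→0; π[9]=0 (border '')
j=10 s[j]='a': π[10]=0 (border '')
j=11 s[j]='c': π[11]=0 (border '')
j=12 s[j]='c': π[12]=0 (border '')
j=13 s[j]='c': π[13]=0 (border '')
j=14 s[j]='b': π[14]=1 (border 'b')
j=15 s[j]='c': k: 1→0; π[15]=0 (border '')
j=16 s[j]='c': π[16]=0 (border '')
j=17 s[j]='b': π[17]=1 (border 'b')
j=18 s[j]='c': k: 1→0; π[18]=0 (border '')
j=19 s[j]='b': π[19]=1 (border 'b')
j=20 s[j]='b': k: 1→0; π[20]=1 (border 'b')
j=21 s[j]='b': k: 1→0; π[21]=1 (border 'b')
j=22 s[j]='b': k: 1→0; π[22]=1 (border 'b')
j=23 s[j]='c': k: 1→0; π[23]=0 (border '')
j=24 s[j]='b': π[24]=1 (border 'b')
j=25 s[j]='a': π[25]=2 (border 'ba')
j=26 s[j]='a': k: 2→0; π[26]=0 (border '')
j=27 s[j]='c': π[27]=0 (border '')
j=28 s[j]='c': π[28]=0 (border '')
j=29 s[j]='c': π[29]=0 (border '')
j=30 s[j]='c': π[30]=0 (border '')
j=31 s[j]='c': π[31]=0 (border '')
j=32 s[j]='b': π[32]=1 (border 'b')
j=33 s[j]='a': π[33]=2 (border 'ba')
j=34 s[j]='c': k: 2→0; π[34]=0 (border '')
j=35 s[j]='a': π[35]=0 (border '')
j=36 s[j]='b': π[36]=1 (border 'b')
j=37 s[j]='c': k: 1→0; π[37]=0 (border '')
j=38 s[j]='c': π[38]=0 (border '')
j=39 s[j]='c': π[39]=0 (border '')

[0, 0, 1, 0, 0, 0, 1, 0, 1, 0, 0, 0, 0, 0, 1, 0, 0, 1, 0, 1, 1, 1, 1, 0, 1, 2, 0, 0, 0, 0, 0, 0, 1, 2, 0, 0, 1, 0, 0, 0]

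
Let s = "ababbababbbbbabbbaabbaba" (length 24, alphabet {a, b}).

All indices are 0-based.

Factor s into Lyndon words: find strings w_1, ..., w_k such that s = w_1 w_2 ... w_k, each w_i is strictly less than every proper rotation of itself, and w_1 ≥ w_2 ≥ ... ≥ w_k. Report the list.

["ababbababbbbbabbb", "aabbab", "a"]

emit factor 1: 'ababbababbbbbabbb' (i=0, period=17)
emit factor 2: 'aabbab' (i=17, period=6)
emit factor 3: 'a' (i=23, period=1)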